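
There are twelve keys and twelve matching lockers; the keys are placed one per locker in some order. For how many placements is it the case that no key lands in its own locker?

By inclusion-exclusion, !12 = Σ (-1)^k · 12!/k! for k=0..12
= 12! - 12!/1! + 12!/2! - 12!/3! + 12!/4! - 12!/5! + 12!/6! - 12!/7! + 12!/8! - 12!/9! + 12!/10! - 12!/11! + 12!/12!
= 479001600 - 479001600 + 239500800 - 79833600 + 19958400 - 3991680 + 665280 - 95040 + 11880 - 1320 + 132 - 12 + 1
= 176214841

176214841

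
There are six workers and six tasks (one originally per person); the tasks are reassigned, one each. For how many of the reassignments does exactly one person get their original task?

Choose which one of the 6 is fixed: C(6,1) = 6.
The remaining 5 must be deranged: !5 = 44.
Total: 6 × 44 = 264.

264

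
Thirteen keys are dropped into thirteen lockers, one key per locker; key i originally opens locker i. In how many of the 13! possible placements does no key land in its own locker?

2290792932

The number of derangements of 13 is !13 = Σ_{k=0}^{13} (-1)^k·13!/k!
= 13! - 13!/1! + 13!/2! - 13!/3! + 13!/4! - 13!/5! + 13!/6! - 13!/7! + 13!/8! - 13!/9! + 13!/10! - 13!/11! + 13!/12! - 13!/13!
= 6227020800 - 6227020800 + 3113510400 - 1037836800 + 259459200 - 51891840 + 8648640 - 1235520 + 154440 - 17160 + 1716 - 156 + 13 - 1
= 2290792932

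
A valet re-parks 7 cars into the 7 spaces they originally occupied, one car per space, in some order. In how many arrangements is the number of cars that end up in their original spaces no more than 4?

5018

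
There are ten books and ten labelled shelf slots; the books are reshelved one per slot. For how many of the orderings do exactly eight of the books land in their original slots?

Pick the 8 fixed positions: C(10,8) = 45 ways.
The other 2 form a derangement: !2 = 1.
Total: 45 × 1 = 45.

45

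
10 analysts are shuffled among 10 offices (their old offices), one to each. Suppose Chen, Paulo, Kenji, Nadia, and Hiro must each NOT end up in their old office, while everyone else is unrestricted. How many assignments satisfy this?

2170680

Let A_j be the event that the j-th constrained one is fixed. By inclusion-exclusion over the 5 events:
Σ_{j=0}^{5} (-1)^j C(5,j)(10-j)!
= C(5,0)·10! - C(5,1)·9! + C(5,2)·8! - C(5,3)·7! + C(5,4)·6! - C(5,5)·5!
= 3628800 - 1814400 + 403200 - 50400 + 3600 - 120
= 2170680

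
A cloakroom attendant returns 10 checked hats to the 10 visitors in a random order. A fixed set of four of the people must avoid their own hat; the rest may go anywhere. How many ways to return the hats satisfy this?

2399760

Inclusion-exclusion on the 4 forbidden self-matches:
Σ_{j=0}^{4} (-1)^j C(4,j)(10-j)!
= C(4,0)·10! - C(4,1)·9! + C(4,2)·8! - C(4,3)·7! + C(4,4)·6!
= 3628800 - 1451520 + 241920 - 20160 + 720
= 2399760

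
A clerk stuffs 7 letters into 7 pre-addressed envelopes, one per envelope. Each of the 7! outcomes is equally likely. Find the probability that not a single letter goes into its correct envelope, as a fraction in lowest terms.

Favorable outcomes: !7 = 1854.
Total outcomes: 7! = 5040.
Probability = 1854/5040 = 103/280.

103/280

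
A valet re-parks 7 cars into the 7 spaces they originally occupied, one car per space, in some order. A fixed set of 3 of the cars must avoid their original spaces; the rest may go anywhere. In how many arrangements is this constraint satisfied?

Inclusion-exclusion on the 3 forbidden self-matches:
Σ_{j=0}^{3} (-1)^j C(3,j)(7-j)!
= C(3,0)·7! - C(3,1)·6! + C(3,2)·5! - C(3,3)·4!
= 5040 - 2160 + 360 - 24
= 3216

3216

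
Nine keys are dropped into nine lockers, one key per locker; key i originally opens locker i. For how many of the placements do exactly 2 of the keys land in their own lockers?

66744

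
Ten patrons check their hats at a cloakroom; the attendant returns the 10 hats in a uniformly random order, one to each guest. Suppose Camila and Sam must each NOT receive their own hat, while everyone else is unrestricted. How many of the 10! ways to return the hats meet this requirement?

2943360

Let A_j be the event that the j-th constrained one is fixed. By inclusion-exclusion over the 2 events:
Σ_{j=0}^{2} (-1)^j C(2,j)(10-j)!
= C(2,0)·10! - C(2,1)·9! + C(2,2)·8!
= 3628800 - 725760 + 40320
= 2943360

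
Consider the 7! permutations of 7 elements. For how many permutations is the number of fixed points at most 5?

5039

# with exactly i fixed is C(7,i)·!(7-i); sum over i=0..5:
  i=0: C(7,0)·!7 = 1·1854 = 1854
  i=1: C(7,1)·!6 = 7·265 = 1855
  i=2: C(7,2)·!5 = 21·44 = 924
  i=3: C(7,3)·!4 = 35·9 = 315
  i=4: C(7,4)·!3 = 35·2 = 70
  i=5: C(7,5)·!2 = 21·1 = 21
Total = 5039.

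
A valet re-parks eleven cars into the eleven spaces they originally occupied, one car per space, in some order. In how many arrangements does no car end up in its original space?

Recurrence: !11 = 10·(!10 + !9).
!11 = 10·(1334961 + 133496) = 10·1468457 = 14684570

14684570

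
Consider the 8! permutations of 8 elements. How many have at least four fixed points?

771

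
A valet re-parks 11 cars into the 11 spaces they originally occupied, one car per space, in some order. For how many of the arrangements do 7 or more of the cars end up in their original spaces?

# with exactly i fixed is C(11,i)·!(11-i); sum over i=7..11:
  i=7: C(11,7)·!4 = 330·9 = 2970
  i=8: C(11,8)·!3 = 165·2 = 330
  i=9: C(11,9)·!2 = 55·1 = 55
  i=10: C(11,10)·!1 = 11·0 = 0
  i=11: C(11,11)·!0 = 1·1 = 1
Total = 3356.

3356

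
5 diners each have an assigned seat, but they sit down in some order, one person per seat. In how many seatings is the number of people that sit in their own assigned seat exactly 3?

Pick the 3 fixed positions: C(5,3) = 10 ways.
The remaining 2 must be deranged: !2 = 1.
Total: 10 × 1 = 10.

10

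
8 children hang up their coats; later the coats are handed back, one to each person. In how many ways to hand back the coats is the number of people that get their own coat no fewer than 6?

# with exactly i fixed is C(8,i)·!(8-i); sum over i=6..8:
  i=6: C(8,6)·!2 = 28·1 = 28
  i=7: C(8,7)·!1 = 8·0 = 0
  i=8: C(8,8)·!0 = 1·1 = 1
Total = 29.

29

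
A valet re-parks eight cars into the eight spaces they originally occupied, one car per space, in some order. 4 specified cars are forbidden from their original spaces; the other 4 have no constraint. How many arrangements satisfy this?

24024

Let A_j be the event that the j-th constrained one is fixed. By inclusion-exclusion over the 4 events:
Σ_{j=0}^{4} (-1)^j C(4,j)(8-j)!
= C(4,0)·8! - C(4,1)·7! + C(4,2)·6! - C(4,3)·5! + C(4,4)·4!
= 40320 - 20160 + 4320 - 480 + 24
= 24024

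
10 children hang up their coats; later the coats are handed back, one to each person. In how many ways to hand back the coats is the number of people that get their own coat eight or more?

46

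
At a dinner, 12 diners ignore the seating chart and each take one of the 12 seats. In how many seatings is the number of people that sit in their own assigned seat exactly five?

1468368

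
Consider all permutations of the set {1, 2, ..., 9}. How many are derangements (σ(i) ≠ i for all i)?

133496

By inclusion-exclusion, !9 = Σ (-1)^k · 9!/k! for k=0..9
= 9! - 9!/1! + 9!/2! - 9!/3! + 9!/4! - 9!/5! + 9!/6! - 9!/7! + 9!/8! - 9!/9!
= 362880 - 362880 + 181440 - 60480 + 15120 - 3024 + 504 - 72 + 9 - 1
= 133496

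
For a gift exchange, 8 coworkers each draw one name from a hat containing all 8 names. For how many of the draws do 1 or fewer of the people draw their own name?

29665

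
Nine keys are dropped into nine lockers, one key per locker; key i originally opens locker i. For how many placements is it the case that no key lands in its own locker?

133496

!9 is the nearest integer to 9!/e.
9! = 362880, and 362880/e ≈ 133496.09, so !9 = 133496.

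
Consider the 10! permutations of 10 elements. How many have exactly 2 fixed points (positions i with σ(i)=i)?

667485

Pick the 2 fixed positions: C(10,2) = 45 ways.
The other 8 form a derangement: !8 = 14833.
Total: 45 × 14833 = 667485.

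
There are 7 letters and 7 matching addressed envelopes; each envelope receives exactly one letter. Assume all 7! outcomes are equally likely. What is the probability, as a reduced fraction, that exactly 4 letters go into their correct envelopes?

Favorable outcomes: C(7,4)·!3 = 35·2 = 70.
Total outcomes: 7! = 5040.
Probability = 70/5040 = 1/72.

1/72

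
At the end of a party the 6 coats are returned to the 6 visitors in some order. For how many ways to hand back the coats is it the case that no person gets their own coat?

265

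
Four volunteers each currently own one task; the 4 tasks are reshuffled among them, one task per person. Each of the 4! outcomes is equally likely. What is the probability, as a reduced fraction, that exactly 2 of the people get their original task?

Favorable outcomes: C(4,2)·!2 = 6·1 = 6.
Total outcomes: 4! = 24.
Probability = 6/24 = 1/4.

1/4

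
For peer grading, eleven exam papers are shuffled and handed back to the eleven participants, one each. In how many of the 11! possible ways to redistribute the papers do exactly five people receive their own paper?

122430

Choose which 5 of the 11 are fixed: C(11,5) = 462.
The remaining 6 must be deranged: !6 = 265.
Total: 462 × 265 = 122430.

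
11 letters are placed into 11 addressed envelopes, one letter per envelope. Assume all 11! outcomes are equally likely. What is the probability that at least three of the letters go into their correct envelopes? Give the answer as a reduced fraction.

3205379/39916800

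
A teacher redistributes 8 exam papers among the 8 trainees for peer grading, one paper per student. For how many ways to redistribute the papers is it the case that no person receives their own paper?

14833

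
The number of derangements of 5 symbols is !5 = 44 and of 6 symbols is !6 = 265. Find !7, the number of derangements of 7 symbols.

!7 = (7-1)·(!6 + !5) = 6·(265 + 44) = 6·309 = 1854.

1854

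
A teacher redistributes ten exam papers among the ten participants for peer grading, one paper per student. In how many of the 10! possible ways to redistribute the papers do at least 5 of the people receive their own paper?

13264

Sum C(10,i)·!(10-i) for i = 5..10:
  i=5: C(10,5)·!5 = 252·44 = 11088
  i=6: C(10,6)·!4 = 210·9 = 1890
  i=7: C(10,7)·!3 = 120·2 = 240
  i=8: C(10,8)·!2 = 45·1 = 45
  i=9: C(10,9)·!1 = 10·0 = 0
  i=10: C(10,10)·!0 = 1·1 = 1
Total = 13264.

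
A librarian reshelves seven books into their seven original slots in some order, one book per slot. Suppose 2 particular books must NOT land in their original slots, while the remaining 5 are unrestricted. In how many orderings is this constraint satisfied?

3720

Inclusion-exclusion on the 2 forbidden self-matches:
Σ_{j=0}^{2} (-1)^j C(2,j)(7-j)!
= C(2,0)·7! - C(2,1)·6! + C(2,2)·5!
= 5040 - 1440 + 120
= 3720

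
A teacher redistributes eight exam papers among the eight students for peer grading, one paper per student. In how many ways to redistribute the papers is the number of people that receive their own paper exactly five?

112

Choose which 5 of the 8 are fixed: C(8,5) = 56.
The other 3 form a derangement: !3 = 2.
Total: 56 × 2 = 112.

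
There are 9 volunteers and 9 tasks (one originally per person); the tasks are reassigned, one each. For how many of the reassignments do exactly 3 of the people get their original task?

22260

Pick the 3 fixed positions: C(9,3) = 84 ways.
The remaining 6 must be deranged: !6 = 265.
Total: 84 × 265 = 22260.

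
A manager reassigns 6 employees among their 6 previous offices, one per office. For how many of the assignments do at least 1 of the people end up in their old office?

# with exactly i fixed is C(6,i)·!(6-i); sum over i=1..6:
  i=1: C(6,1)·!5 = 6·44 = 264
  i=2: C(6,2)·!4 = 15·9 = 135
  i=3: C(6,3)·!3 = 20·2 = 40
  i=4: C(6,4)·!2 = 15·1 = 15
  i=5: C(6,5)·!1 = 6·0 = 0
  i=6: C(6,6)·!0 = 1·1 = 1
Total = 455.

455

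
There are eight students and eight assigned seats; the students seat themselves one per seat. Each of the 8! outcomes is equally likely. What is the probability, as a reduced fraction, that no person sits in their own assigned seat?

Favorable outcomes: !8 = 14833.
Total outcomes: 8! = 40320.
Probability = 14833/40320 = 2119/5760.

2119/5760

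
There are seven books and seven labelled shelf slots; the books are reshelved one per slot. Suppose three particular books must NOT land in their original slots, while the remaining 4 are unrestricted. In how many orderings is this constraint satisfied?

3216

Let A_j be the event that the j-th constrained one is fixed. By inclusion-exclusion over the 3 events:
Σ_{j=0}^{3} (-1)^j C(3,j)(7-j)!
= C(3,0)·7! - C(3,1)·6! + C(3,2)·5! - C(3,3)·4!
= 5040 - 2160 + 360 - 24
= 3216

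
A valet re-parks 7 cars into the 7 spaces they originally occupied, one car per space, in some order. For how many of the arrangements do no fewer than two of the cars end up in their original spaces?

Sum C(7,i)·!(7-i) for i = 2..7:
  i=2: C(7,2)·!5 = 21·44 = 924
  i=3: C(7,3)·!4 = 35·9 = 315
  i=4: C(7,4)·!3 = 35·2 = 70
  i=5: C(7,5)·!2 = 21·1 = 21
  i=6: C(7,6)·!1 = 7·0 = 0
  i=7: C(7,7)·!0 = 1·1 = 1
Total = 1331.

1331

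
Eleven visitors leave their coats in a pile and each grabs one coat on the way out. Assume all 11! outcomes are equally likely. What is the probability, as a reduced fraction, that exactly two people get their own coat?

Favorable outcomes: C(11,2)·!9 = 55·133496 = 7342280.
Total outcomes: 11! = 39916800.
Probability = 7342280/39916800 = 16687/90720.

16687/90720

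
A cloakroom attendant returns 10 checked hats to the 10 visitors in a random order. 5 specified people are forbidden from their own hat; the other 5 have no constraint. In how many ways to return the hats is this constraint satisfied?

Let A_j be the event that the j-th constrained one is fixed. By inclusion-exclusion over the 5 events:
Σ_{j=0}^{5} (-1)^j C(5,j)(10-j)!
= C(5,0)·10! - C(5,1)·9! + C(5,2)·8! - C(5,3)·7! + C(5,4)·6! - C(5,5)·5!
= 3628800 - 1814400 + 403200 - 50400 + 3600 - 120
= 2170680

2170680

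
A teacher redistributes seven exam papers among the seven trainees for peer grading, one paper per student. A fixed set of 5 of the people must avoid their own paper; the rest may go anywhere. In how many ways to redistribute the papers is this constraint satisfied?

2428

Inclusion-exclusion on the 5 forbidden self-matches:
Σ_{j=0}^{5} (-1)^j C(5,j)(7-j)!
= C(5,0)·7! - C(5,1)·6! + C(5,2)·5! - C(5,3)·4! + C(5,4)·3! - C(5,5)·2!
= 5040 - 3600 + 1200 - 240 + 30 - 2
= 2428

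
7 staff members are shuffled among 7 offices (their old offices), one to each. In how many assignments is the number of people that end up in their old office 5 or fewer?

5039

Sum C(7,i)·!(7-i) for i = 0..5:
  i=0: C(7,0)·!7 = 1·1854 = 1854
  i=1: C(7,1)·!6 = 7·265 = 1855
  i=2: C(7,2)·!5 = 21·44 = 924
  i=3: C(7,3)·!4 = 35·9 = 315
  i=4: C(7,4)·!3 = 35·2 = 70
  i=5: C(7,5)·!2 = 21·1 = 21
Total = 5039.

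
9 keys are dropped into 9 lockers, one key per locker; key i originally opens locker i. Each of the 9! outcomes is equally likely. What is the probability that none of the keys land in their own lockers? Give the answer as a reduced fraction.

16687/45360

Favorable outcomes: !9 = 133496.
Total outcomes: 9! = 362880.
Probability = 133496/362880 = 16687/45360.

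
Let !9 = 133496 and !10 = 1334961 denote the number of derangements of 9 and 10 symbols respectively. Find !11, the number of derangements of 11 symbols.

!11 = (11-1)·(!10 + !9) = 10·(1334961 + 133496) = 10·1468457 = 14684570.

14684570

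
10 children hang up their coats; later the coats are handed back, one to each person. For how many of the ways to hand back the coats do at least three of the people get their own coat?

291394

# with exactly i fixed is C(10,i)·!(10-i); sum over i=3..10:
  i=3: C(10,3)·!7 = 120·1854 = 222480
  i=4: C(10,4)·!6 = 210·265 = 55650
  i=5: C(10,5)·!5 = 252·44 = 11088
  i=6: C(10,6)·!4 = 210·9 = 1890
  i=7: C(10,7)·!3 = 120·2 = 240
  i=8: C(10,8)·!2 = 45·1 = 45
  i=9: C(10,9)·!1 = 10·0 = 0
  i=10: C(10,10)·!0 = 1·1 = 1
Total = 291394.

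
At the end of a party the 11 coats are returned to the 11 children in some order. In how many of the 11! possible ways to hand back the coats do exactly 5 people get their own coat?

122430

Pick the 5 fixed positions: C(11,5) = 462 ways.
The other 6 form a derangement: !6 = 265.
Total: 462 × 265 = 122430.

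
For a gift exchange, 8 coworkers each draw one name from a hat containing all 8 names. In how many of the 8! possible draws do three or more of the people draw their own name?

# with exactly i fixed is C(8,i)·!(8-i); sum over i=3..8:
  i=3: C(8,3)·!5 = 56·44 = 2464
  i=4: C(8,4)·!4 = 70·9 = 630
  i=5: C(8,5)·!3 = 56·2 = 112
  i=6: C(8,6)·!2 = 28·1 = 28
  i=7: C(8,7)·!1 = 8·0 = 0
  i=8: C(8,8)·!0 = 1·1 = 1
Total = 3235.

3235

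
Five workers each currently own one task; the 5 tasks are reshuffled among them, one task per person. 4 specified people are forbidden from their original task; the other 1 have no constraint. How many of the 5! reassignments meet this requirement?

53

Inclusion-exclusion on the 4 forbidden self-matches:
Σ_{j=0}^{4} (-1)^j C(4,j)(5-j)!
= C(4,0)·5! - C(4,1)·4! + C(4,2)·3! - C(4,3)·2! + C(4,4)·1!
= 120 - 96 + 36 - 8 + 1
= 53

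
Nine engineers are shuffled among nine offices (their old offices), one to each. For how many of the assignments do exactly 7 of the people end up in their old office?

Pick the 7 fixed positions: C(9,7) = 36 ways.
The other 2 form a derangement: !2 = 1.
Total: 36 × 1 = 36.

36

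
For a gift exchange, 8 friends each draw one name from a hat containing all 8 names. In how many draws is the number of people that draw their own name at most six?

40319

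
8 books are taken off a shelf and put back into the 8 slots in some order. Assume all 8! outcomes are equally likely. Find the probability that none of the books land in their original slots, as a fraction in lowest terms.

Favorable outcomes: !8 = 14833.
Total outcomes: 8! = 40320.
Probability = 14833/40320 = 2119/5760.

2119/5760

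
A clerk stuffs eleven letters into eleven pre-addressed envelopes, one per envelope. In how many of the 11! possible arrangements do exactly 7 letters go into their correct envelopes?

Pick the 7 fixed positions: C(11,7) = 330 ways.
The remaining 4 must be deranged: !4 = 9.
Total: 330 × 9 = 2970.

2970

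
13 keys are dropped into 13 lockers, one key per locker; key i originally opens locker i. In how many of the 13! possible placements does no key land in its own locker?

!13 = 13! · Σ_{k=0}^{13} (-1)^k/k!
= 13! - 13!/1! + 13!/2! - 13!/3! + 13!/4! - 13!/5! + 13!/6! - 13!/7! + 13!/8! - 13!/9! + 13!/10! - 13!/11! + 13!/12! - 13!/13!
= 6227020800 - 6227020800 + 3113510400 - 1037836800 + 259459200 - 51891840 + 8648640 - 1235520 + 154440 - 17160 + 1716 - 156 + 13 - 1
= 2290792932

2290792932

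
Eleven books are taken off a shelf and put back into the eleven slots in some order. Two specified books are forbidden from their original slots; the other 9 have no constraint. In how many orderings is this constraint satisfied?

33022080

Let A_j be the event that the j-th constrained one is fixed. By inclusion-exclusion over the 2 events:
Σ_{j=0}^{2} (-1)^j C(2,j)(11-j)!
= C(2,0)·11! - C(2,1)·10! + C(2,2)·9!
= 39916800 - 7257600 + 362880
= 33022080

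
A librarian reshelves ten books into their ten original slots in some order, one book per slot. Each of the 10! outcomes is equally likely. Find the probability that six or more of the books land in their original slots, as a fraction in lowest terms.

17/28350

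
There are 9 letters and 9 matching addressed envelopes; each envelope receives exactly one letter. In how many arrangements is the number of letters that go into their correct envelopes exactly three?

22260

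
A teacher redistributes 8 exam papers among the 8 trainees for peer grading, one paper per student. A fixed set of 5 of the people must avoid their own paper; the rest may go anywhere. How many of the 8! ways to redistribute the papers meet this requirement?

21234

Let A_j be the event that the j-th constrained one is fixed. By inclusion-exclusion over the 5 events:
Σ_{j=0}^{5} (-1)^j C(5,j)(8-j)!
= C(5,0)·8! - C(5,1)·7! + C(5,2)·6! - C(5,3)·5! + C(5,4)·4! - C(5,5)·3!
= 40320 - 25200 + 7200 - 1200 + 120 - 6
= 21234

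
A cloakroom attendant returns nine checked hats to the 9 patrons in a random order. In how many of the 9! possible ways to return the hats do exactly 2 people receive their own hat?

Choose which 2 of the 9 are fixed: C(9,2) = 36.
The remaining 7 must be deranged: !7 = 1854.
Total: 36 × 1854 = 66744.

66744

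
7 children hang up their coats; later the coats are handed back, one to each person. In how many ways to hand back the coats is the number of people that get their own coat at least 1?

Sum C(7,i)·!(7-i) for i = 1..7:
  i=1: C(7,1)·!6 = 7·265 = 1855
  i=2: C(7,2)·!5 = 21·44 = 924
  i=3: C(7,3)·!4 = 35·9 = 315
  i=4: C(7,4)·!3 = 35·2 = 70
  i=5: C(7,5)·!2 = 21·1 = 21
  i=6: C(7,6)·!1 = 7·0 = 0
  i=7: C(7,7)·!0 = 1·1 = 1
Total = 3186.

3186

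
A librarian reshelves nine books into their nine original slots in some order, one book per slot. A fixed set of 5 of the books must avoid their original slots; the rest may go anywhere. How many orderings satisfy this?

205056

Inclusion-exclusion on the 5 forbidden self-matches:
Σ_{j=0}^{5} (-1)^j C(5,j)(9-j)!
= C(5,0)·9! - C(5,1)·8! + C(5,2)·7! - C(5,3)·6! + C(5,4)·5! - C(5,5)·4!
= 362880 - 201600 + 50400 - 7200 + 600 - 24
= 205056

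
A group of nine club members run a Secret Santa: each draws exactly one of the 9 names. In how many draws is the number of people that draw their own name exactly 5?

Choose which 5 of the 9 are fixed: C(9,5) = 126.
The other 4 form a derangement: !4 = 9.
Total: 126 × 9 = 1134.

1134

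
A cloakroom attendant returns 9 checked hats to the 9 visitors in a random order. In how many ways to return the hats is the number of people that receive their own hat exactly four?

5544

Choose which 4 of the 9 are fixed: C(9,4) = 126.
The other 5 form a derangement: !5 = 44.
Total: 126 × 44 = 5544.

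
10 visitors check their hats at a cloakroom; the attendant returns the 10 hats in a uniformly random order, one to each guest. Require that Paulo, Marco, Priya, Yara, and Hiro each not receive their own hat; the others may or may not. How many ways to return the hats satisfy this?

Let A_j be the event that the j-th constrained one is fixed. By inclusion-exclusion over the 5 events:
Σ_{j=0}^{5} (-1)^j C(5,j)(10-j)!
= C(5,0)·10! - C(5,1)·9! + C(5,2)·8! - C(5,3)·7! + C(5,4)·6! - C(5,5)·5!
= 3628800 - 1814400 + 403200 - 50400 + 3600 - 120
= 2170680

2170680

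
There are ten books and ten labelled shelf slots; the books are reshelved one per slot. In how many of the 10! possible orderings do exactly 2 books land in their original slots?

Pick the 2 fixed positions: C(10,2) = 45 ways.
The remaining 8 must be deranged: !8 = 14833.
Total: 45 × 14833 = 667485.

667485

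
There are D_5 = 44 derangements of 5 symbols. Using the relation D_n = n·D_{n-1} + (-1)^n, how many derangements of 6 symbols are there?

D_6 = 6·44 + 1 = 265.

265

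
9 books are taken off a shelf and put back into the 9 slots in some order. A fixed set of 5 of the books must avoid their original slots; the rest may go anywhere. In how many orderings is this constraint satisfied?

Let A_j be the event that the j-th constrained one is fixed. By inclusion-exclusion over the 5 events:
Σ_{j=0}^{5} (-1)^j C(5,j)(9-j)!
= C(5,0)·9! - C(5,1)·8! + C(5,2)·7! - C(5,3)·6! + C(5,4)·5! - C(5,5)·4!
= 362880 - 201600 + 50400 - 7200 + 600 - 24
= 205056

205056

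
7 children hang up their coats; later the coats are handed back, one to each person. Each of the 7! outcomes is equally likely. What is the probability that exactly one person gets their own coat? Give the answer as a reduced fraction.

53/144

Favorable outcomes: C(7,1)·!6 = 7·265 = 1855.
Total outcomes: 7! = 5040.
Probability = 1855/5040 = 53/144.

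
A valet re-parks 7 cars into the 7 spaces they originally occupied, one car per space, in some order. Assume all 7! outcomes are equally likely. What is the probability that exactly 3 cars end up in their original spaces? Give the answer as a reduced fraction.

Favorable outcomes: C(7,3)·!4 = 35·9 = 315.
Total outcomes: 7! = 5040.
Probability = 315/5040 = 1/16.

1/16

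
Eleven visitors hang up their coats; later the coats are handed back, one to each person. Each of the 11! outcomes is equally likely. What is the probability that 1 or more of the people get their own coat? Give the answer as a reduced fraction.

2523223/3991680

Favorable outcomes: Σ_{i≥1} C(11,i)·!(11-i) = 11·1334961 + 55·133496 + 165·14833 + 330·1854 + 462·265 + 462·44 + 330·9 + 165·2 + 55·1 + 11·0 + 1·1 = 25232230.
Total outcomes: 11! = 39916800.
Probability = 25232230/39916800 = 2523223/3991680.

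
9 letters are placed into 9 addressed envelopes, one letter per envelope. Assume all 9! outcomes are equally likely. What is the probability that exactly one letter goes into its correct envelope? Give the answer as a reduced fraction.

Favorable outcomes: C(9,1)·!8 = 9·14833 = 133497.
Total outcomes: 9! = 362880.
Probability = 133497/362880 = 2119/5760.

2119/5760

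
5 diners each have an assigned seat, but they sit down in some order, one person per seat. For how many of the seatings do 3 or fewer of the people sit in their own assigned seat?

119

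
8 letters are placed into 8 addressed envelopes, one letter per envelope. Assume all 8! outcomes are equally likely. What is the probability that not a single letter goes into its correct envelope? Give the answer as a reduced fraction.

2119/5760

Favorable outcomes: !8 = 14833.
Total outcomes: 8! = 40320.
Probability = 14833/40320 = 2119/5760.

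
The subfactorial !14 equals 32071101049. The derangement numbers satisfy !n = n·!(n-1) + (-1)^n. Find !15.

481066515734

!15 = 15·32071101049 - 1 = 481066515734.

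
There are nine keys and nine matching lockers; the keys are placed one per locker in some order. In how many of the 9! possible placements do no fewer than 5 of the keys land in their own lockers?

1339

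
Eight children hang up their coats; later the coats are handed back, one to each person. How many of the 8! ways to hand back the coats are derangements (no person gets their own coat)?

The number of derangements of 8 is !8 = Σ_{k=0}^{8} (-1)^k·8!/k!
= 8! - 8!/1! + 8!/2! - 8!/3! + 8!/4! - 8!/5! + 8!/6! - 8!/7! + 8!/8!
= 40320 - 40320 + 20160 - 6720 + 1680 - 336 + 56 - 8 + 1
= 14833

14833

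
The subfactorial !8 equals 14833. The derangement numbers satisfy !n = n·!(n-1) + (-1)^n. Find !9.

133496

!9 = 9·14833 - 1 = 133496.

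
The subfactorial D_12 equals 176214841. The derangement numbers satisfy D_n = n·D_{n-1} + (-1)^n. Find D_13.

2290792932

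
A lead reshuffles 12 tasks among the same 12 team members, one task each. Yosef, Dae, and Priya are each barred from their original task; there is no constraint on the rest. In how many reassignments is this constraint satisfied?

Inclusion-exclusion on the 3 forbidden self-matches:
Σ_{j=0}^{3} (-1)^j C(3,j)(12-j)!
= C(3,0)·12! - C(3,1)·11! + C(3,2)·10! - C(3,3)·9!
= 479001600 - 119750400 + 10886400 - 362880
= 369774720

369774720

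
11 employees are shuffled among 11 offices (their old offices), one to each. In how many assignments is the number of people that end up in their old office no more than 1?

# with exactly i fixed is C(11,i)·!(11-i); sum over i=0..1:
  i=0: C(11,0)·!11 = 1·14684570 = 14684570
  i=1: C(11,1)·!10 = 11·1334961 = 14684571
Total = 29369141.

29369141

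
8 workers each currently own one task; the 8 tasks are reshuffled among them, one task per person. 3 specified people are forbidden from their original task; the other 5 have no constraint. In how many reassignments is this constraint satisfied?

27240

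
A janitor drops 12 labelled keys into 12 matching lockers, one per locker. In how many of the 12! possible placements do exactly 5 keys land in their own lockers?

1468368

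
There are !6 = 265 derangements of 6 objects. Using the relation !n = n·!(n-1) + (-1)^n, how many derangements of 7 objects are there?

1854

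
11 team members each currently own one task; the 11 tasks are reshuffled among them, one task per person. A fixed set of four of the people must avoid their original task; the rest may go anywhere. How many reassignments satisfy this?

Let A_j be the event that the j-th constrained one is fixed. By inclusion-exclusion over the 4 events:
Σ_{j=0}^{4} (-1)^j C(4,j)(11-j)!
= C(4,0)·11! - C(4,1)·10! + C(4,2)·9! - C(4,3)·8! + C(4,4)·7!
= 39916800 - 14515200 + 2177280 - 161280 + 5040
= 27422640

27422640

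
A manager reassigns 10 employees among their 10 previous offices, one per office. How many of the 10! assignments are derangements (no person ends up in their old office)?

By inclusion-exclusion, !10 = Σ (-1)^k · 10!/k! for k=0..10
= 10! - 10!/1! + 10!/2! - 10!/3! + 10!/4! - 10!/5! + 10!/6! - 10!/7! + 10!/8! - 10!/9! + 10!/10!
= 3628800 - 3628800 + 1814400 - 604800 + 151200 - 30240 + 5040 - 720 + 90 - 10 + 1
= 1334961

1334961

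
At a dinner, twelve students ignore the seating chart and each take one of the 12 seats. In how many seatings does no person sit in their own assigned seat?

Recurrence: !12 = 12·!11 + (-1)^12.
!12 = 12·14684570 + 1 = 176214841

176214841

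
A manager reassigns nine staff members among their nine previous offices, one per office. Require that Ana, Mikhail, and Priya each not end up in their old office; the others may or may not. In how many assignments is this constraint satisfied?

256320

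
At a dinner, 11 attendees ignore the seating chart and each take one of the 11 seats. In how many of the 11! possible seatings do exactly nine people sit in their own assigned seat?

55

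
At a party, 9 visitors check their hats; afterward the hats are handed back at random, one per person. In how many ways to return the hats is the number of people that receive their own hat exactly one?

Pick the single fixed position: C(9,1) = 9 ways.
The other 8 form a derangement: !8 = 14833.
Total: 9 × 14833 = 133497.

133497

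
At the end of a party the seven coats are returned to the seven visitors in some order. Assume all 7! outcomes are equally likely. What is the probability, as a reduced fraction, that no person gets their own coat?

103/280

Favorable outcomes: !7 = 1854.
Total outcomes: 7! = 5040.
Probability = 1854/5040 = 103/280.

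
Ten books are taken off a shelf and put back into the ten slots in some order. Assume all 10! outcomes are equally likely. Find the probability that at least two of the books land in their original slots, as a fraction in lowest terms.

Favorable outcomes: Σ_{i≥2} C(10,i)·!(10-i) = 45·14833 + 120·1854 + 210·265 + 252·44 + 210·9 + 120·2 + 45·1 + 10·0 + 1·1 = 958879.
Total outcomes: 10! = 3628800.
Probability = 958879/3628800 = 958879/3628800.

958879/3628800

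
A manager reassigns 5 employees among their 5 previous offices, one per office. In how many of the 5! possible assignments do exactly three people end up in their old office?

10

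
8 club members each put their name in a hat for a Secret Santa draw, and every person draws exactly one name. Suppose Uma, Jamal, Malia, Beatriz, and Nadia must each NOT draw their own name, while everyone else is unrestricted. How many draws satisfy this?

21234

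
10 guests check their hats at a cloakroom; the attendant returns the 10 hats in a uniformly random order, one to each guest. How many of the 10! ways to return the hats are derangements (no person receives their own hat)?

1334961

!10 is the nearest integer to 10!/e.
10! = 3628800, and 3628800/e ≈ 1334960.92, so !10 = 1334961.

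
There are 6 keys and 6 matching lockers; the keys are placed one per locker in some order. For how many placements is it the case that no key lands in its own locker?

The number of derangements of 6 is !6 = Σ_{k=0}^{6} (-1)^k·6!/k!
= 6! - 6!/1! + 6!/2! - 6!/3! + 6!/4! - 6!/5! + 6!/6!
= 720 - 720 + 360 - 120 + 30 - 6 + 1
= 265

265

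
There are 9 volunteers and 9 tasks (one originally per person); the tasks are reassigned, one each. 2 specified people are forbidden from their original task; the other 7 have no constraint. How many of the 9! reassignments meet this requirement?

287280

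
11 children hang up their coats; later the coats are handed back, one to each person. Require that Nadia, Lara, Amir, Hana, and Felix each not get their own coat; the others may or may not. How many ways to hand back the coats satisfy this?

Inclusion-exclusion on the 5 forbidden self-matches:
Σ_{j=0}^{5} (-1)^j C(5,j)(11-j)!
= C(5,0)·11! - C(5,1)·10! + C(5,2)·9! - C(5,3)·8! + C(5,4)·7! - C(5,5)·6!
= 39916800 - 18144000 + 3628800 - 403200 + 25200 - 720
= 25022880

25022880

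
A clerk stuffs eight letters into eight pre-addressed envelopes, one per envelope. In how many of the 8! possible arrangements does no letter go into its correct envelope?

!8 is the nearest integer to 8!/e.
8! = 40320, and 40320/e ≈ 14832.90, so !8 = 14833.

14833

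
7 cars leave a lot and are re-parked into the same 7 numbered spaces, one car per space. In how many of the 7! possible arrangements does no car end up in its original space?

By inclusion-exclusion, !7 = Σ (-1)^k · 7!/k! for k=0..7
= 7! - 7!/1! + 7!/2! - 7!/3! + 7!/4! - 7!/5! + 7!/6! - 7!/7!
= 5040 - 5040 + 2520 - 840 + 210 - 42 + 7 - 1
= 1854

1854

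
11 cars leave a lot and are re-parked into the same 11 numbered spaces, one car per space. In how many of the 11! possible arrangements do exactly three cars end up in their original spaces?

Pick the 3 fixed positions: C(11,3) = 165 ways.
The remaining 8 must be deranged: !8 = 14833.
Total: 165 × 14833 = 2447445.

2447445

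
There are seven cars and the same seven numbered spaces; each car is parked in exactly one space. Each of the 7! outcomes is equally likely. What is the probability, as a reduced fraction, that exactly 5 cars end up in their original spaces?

Favorable outcomes: C(7,5)·!2 = 21·1 = 21.
Total outcomes: 7! = 5040.
Probability = 21/5040 = 1/240.

1/240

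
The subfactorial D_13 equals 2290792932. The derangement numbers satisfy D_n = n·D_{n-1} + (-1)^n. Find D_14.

D_14 = 14·2290792932 + 1 = 32071101049.

32071101049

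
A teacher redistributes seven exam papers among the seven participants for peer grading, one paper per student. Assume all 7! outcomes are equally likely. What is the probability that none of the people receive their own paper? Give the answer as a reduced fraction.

Favorable outcomes: !7 = 1854.
Total outcomes: 7! = 5040.
Probability = 1854/5040 = 103/280.

103/280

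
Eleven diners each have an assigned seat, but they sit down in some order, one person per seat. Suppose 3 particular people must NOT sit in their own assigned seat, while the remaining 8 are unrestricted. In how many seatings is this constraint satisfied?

30078720

Inclusion-exclusion on the 3 forbidden self-matches:
Σ_{j=0}^{3} (-1)^j C(3,j)(11-j)!
= C(3,0)·11! - C(3,1)·10! + C(3,2)·9! - C(3,3)·8!
= 39916800 - 10886400 + 1088640 - 40320
= 30078720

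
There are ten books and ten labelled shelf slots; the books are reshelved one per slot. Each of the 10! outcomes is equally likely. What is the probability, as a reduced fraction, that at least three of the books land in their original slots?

Favorable outcomes: Σ_{i≥3} C(10,i)·!(10-i) = 120·1854 + 210·265 + 252·44 + 210·9 + 120·2 + 45·1 + 10·0 + 1·1 = 291394.
Total outcomes: 10! = 3628800.
Probability = 291394/3628800 = 145697/1814400.

145697/1814400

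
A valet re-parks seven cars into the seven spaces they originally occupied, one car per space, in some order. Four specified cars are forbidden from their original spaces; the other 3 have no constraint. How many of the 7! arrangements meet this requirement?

Inclusion-exclusion on the 4 forbidden self-matches:
Σ_{j=0}^{4} (-1)^j C(4,j)(7-j)!
= C(4,0)·7! - C(4,1)·6! + C(4,2)·5! - C(4,3)·4! + C(4,4)·3!
= 5040 - 2880 + 720 - 96 + 6
= 2790

2790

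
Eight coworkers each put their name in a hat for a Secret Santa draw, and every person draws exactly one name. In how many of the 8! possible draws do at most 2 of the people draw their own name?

37085

# with exactly i fixed is C(8,i)·!(8-i); sum over i=0..2:
  i=0: C(8,0)·!8 = 1·14833 = 14833
  i=1: C(8,1)·!7 = 8·1854 = 14832
  i=2: C(8,2)·!6 = 28·265 = 7420
Total = 37085.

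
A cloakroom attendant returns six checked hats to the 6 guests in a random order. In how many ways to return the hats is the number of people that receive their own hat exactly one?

264

Choose which one of the 6 is fixed: C(6,1) = 6.
The remaining 5 must be deranged: !5 = 44.
Total: 6 × 44 = 264.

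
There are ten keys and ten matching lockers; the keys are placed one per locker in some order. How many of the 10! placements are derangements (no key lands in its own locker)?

Recurrence: !10 = 9·(!9 + !8).
!10 = 9·(133496 + 14833) = 9·148329 = 1334961

1334961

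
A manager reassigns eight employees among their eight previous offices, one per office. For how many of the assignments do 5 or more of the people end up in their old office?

141

Sum C(8,i)·!(8-i) for i = 5..8:
  i=5: C(8,5)·!3 = 56·2 = 112
  i=6: C(8,6)·!2 = 28·1 = 28
  i=7: C(8,7)·!1 = 8·0 = 0
  i=8: C(8,8)·!0 = 1·1 = 1
Total = 141.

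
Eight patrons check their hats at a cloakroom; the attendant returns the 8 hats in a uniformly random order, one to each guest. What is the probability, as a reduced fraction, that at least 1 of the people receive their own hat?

3641/5760

Favorable outcomes: Σ_{i≥1} C(8,i)·!(8-i) = 8·1854 + 28·265 + 56·44 + 70·9 + 56·2 + 28·1 + 8·0 + 1·1 = 25487.
Total outcomes: 8! = 40320.
Probability = 25487/40320 = 3641/5760.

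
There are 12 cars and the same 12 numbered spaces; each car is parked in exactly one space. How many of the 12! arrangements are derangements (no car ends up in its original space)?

176214841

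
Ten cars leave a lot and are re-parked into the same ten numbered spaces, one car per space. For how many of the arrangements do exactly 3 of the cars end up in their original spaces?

Pick the 3 fixed positions: C(10,3) = 120 ways.
The remaining 7 must be deranged: !7 = 1854.
Total: 120 × 1854 = 222480.

222480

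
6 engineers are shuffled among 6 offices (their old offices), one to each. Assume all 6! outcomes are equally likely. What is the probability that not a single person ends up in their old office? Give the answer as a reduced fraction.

53/144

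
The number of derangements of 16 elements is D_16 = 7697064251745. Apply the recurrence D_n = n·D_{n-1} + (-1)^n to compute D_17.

130850092279664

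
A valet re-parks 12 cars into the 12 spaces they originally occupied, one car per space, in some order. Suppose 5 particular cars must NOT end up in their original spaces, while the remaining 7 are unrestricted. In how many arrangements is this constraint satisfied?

312273360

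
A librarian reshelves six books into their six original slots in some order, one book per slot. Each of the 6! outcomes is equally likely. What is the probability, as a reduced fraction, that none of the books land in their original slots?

Favorable outcomes: !6 = 265.
Total outcomes: 6! = 720.
Probability = 265/720 = 53/144.

53/144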